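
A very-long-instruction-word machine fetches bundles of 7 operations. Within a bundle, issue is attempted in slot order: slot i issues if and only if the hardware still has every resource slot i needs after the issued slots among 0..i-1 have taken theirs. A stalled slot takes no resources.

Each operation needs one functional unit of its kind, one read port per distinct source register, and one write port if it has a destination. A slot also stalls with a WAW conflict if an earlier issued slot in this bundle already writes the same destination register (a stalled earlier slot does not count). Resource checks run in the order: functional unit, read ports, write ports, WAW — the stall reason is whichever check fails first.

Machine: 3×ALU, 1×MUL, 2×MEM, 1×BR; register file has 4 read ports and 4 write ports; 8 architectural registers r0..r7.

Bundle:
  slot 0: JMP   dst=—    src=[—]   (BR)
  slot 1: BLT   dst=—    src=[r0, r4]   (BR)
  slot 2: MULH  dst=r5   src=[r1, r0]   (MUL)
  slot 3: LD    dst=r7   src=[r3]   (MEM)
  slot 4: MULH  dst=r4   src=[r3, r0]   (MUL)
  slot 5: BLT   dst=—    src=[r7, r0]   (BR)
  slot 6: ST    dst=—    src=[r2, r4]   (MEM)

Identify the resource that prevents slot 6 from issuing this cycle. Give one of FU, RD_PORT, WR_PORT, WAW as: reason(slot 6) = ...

reason(slot 6) = RD_PORT

(0) want 1×BR +0rd +0wr — yes → AL3|MU1|ME2|BR0|rd4|wr4
(1) want 1×BR +2rd +0wr — FU → AL3|MU1|ME2|BR0|rd4|wr4
(2) want 1×MUL +2rd +1wr — yes → AL3|MU0|ME2|BR0|rd2|wr3
(3) want 1×MEM +1rd +1wr — yes → AL3|MU0|ME1|BR0|rd1|wr2
(4) want 1×MUL +2rd +1wr — FU → AL3|MU0|ME1|BR0|rd1|wr2
(5) want 1×BR +2rd +0wr — FU → AL3|MU0|ME1|BR0|rd1|wr2
(6) want 1×MEM +2rd +0wr — RD_PORT → AL3|MU0|ME1|BR0|rd1|wr2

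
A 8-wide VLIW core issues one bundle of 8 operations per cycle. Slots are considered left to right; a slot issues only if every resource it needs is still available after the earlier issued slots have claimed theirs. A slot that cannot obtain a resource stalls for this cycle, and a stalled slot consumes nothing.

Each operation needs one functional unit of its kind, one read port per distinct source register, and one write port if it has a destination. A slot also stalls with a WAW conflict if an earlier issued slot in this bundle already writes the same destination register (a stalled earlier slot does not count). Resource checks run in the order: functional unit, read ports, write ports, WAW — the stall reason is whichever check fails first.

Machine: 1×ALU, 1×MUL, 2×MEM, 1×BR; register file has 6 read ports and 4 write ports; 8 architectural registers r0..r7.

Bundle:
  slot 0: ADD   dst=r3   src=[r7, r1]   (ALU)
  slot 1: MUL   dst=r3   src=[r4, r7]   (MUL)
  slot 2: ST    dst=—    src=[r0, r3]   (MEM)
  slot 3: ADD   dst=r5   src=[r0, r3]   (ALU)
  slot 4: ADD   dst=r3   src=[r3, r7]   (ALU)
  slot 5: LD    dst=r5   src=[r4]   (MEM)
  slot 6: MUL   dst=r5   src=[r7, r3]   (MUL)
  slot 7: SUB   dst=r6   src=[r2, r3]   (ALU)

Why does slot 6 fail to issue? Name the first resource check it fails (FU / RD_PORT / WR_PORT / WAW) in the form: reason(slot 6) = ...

[0] ALU needs rd=2 wr=1: ok; after: ALU=0 MUL=1 MEM=2 BR=1, R=4, W=3
[1] MUL needs rd=2 wr=1: WAW; after: ALU=0 MUL=1 MEM=2 BR=1, R=4, W=3
[2] MEM needs rd=2 wr=0: ok; after: ALU=0 MUL=1 MEM=1 BR=1, R=2, W=3
[3] ALU needs rd=2 wr=1: FU; after: ALU=0 MUL=1 MEM=1 BR=1, R=2, W=3
[4] ALU needs rd=2 wr=1: FU; after: ALU=0 MUL=1 MEM=1 BR=1, R=2, W=3
[5] MEM needs rd=1 wr=1: ok; after: ALU=0 MUL=1 MEM=0 BR=1, R=1, W=2
[6] MUL needs rd=2 wr=1: RD_PORT; after: ALU=0 MUL=1 MEM=0 BR=1, R=1, W=2
[7] ALU needs rd=2 wr=1: FU; after: ALU=0 MUL=1 MEM=0 BR=1, R=1, W=2

reason(slot 6) = RD_PORT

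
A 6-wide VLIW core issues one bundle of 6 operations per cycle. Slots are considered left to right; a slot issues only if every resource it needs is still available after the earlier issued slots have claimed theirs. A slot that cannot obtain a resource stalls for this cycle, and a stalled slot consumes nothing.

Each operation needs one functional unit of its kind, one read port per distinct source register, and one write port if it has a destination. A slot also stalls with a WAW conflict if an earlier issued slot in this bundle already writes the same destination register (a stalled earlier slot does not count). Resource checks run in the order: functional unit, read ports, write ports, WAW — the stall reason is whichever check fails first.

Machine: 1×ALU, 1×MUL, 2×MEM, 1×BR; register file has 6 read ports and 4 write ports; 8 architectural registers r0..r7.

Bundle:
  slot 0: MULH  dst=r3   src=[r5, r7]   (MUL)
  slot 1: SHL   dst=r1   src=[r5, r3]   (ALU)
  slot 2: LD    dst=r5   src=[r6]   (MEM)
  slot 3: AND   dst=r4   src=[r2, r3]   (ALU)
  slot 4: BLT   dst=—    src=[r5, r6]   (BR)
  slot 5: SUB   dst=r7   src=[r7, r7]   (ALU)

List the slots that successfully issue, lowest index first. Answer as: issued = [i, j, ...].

issued = [0, 1, 2]

[0] MUL needs rd=2 wr=1: ok; after: ALU=1 MUL=0 MEM=2 BR=1, R=4, W=3
[1] ALU needs rd=2 wr=1: ok; after: ALU=0 MUL=0 MEM=2 BR=1, R=2, W=2
[2] MEM needs rd=1 wr=1: ok; after: ALU=0 MUL=0 MEM=1 BR=1, R=1, W=1
[3] ALU needs rd=2 wr=1: FU; after: ALU=0 MUL=0 MEM=1 BR=1, R=1, W=1
[4] BR needs rd=2 wr=0: RD_PORT; after: ALU=0 MUL=0 MEM=1 BR=1, R=1, W=1
[5] ALU needs rd=1 wr=1: FU; after: ALU=0 MUL=0 MEM=1 BR=1, R=1, W=1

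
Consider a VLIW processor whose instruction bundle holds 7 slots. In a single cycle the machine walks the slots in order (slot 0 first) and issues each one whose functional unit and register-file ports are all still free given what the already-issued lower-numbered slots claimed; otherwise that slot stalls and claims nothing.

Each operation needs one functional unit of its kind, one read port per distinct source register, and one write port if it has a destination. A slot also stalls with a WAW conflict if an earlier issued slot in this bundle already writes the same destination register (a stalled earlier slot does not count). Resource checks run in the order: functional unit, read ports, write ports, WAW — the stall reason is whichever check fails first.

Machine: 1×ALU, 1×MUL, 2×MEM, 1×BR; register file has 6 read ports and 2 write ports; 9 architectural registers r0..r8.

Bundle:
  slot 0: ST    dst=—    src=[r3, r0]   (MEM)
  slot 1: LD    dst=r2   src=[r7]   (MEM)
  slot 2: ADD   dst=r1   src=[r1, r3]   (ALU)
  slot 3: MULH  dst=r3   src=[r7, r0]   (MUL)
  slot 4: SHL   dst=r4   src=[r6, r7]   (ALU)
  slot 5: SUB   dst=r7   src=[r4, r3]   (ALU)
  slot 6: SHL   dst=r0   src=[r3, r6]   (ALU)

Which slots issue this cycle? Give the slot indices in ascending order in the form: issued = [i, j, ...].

#0 MEM src=r3,r0 dispatched  <A:1 Mu:1 Ld:1 B:1 rd:4 wr:2>
#1 MEM src=r7 dispatched  <A:1 Mu:1 Ld:0 B:1 rd:3 wr:1>
#2 ALU src=r1,r3 dispatched  <A:0 Mu:1 Ld:0 B:1 rd:1 wr:0>
#3 MUL src=r7,r0 held:RD_PORT  <A:0 Mu:1 Ld:0 B:1 rd:1 wr:0>
#4 ALU src=r6,r7 held:FU  <A:0 Mu:1 Ld:0 B:1 rd:1 wr:0>
#5 ALU src=r4,r3 held:FU  <A:0 Mu:1 Ld:0 B:1 rd:1 wr:0>
#6 ALU src=r3,r6 held:FU  <A:0 Mu:1 Ld:0 B:1 rd:1 wr:0>

issued = [0, 1, 2]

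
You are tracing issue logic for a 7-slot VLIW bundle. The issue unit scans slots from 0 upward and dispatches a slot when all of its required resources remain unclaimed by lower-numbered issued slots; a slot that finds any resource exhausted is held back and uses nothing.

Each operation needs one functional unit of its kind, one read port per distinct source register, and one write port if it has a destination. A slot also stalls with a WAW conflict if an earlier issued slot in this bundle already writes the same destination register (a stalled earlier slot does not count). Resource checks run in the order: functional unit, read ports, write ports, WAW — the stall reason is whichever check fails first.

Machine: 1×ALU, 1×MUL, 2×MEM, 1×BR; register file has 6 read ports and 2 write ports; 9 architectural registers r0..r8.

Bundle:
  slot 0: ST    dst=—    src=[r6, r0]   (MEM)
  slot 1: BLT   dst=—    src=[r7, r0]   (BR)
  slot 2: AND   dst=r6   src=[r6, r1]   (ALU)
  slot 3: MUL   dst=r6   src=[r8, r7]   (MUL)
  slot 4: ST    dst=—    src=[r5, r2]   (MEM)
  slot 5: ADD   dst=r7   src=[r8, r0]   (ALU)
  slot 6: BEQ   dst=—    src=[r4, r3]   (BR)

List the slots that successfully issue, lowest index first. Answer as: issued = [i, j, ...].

  0. MEM ⇒ go  {1A/1Mu/1Ld/1B | 4r 2w}
  1. BR ⇒ go  {1A/1Mu/1Ld/0B | 2r 2w}
  2. ALU→r6 ⇒ go  {0A/1Mu/1Ld/0B | 0r 1w}
  3. MUL→r6 ⇒ no(RD_PORT)  {0A/1Mu/1Ld/0B | 0r 1w}
  4. MEM ⇒ no(RD_PORT)  {0A/1Mu/1Ld/0B | 0r 1w}
  5. ALU→r7 ⇒ no(FU)  {0A/1Mu/1Ld/0B | 0r 1w}
  6. BR ⇒ no(FU)  {0A/1Mu/1Ld/0B | 0r 1w}

issued = [0, 1, 2]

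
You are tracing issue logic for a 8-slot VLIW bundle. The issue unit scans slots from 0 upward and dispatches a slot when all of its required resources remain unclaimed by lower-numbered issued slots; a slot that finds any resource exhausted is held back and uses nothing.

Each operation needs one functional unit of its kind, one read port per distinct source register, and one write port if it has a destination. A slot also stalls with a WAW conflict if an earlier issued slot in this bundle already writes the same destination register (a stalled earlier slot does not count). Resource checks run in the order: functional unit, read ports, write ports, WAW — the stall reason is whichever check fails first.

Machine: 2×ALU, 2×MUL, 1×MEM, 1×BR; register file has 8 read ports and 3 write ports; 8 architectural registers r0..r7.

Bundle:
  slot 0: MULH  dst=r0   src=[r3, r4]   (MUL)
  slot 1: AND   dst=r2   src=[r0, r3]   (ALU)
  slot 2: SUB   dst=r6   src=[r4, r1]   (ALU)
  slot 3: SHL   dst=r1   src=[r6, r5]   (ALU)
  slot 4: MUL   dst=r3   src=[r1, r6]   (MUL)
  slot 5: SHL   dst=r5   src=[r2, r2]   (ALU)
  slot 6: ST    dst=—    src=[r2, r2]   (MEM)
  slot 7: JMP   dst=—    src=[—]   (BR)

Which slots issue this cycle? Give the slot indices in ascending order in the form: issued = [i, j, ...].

#0 MUL src=r3,r4 dispatched  <A:2 Mu:1 Ld:1 B:1 rd:6 wr:2>
#1 ALU src=r0,r3 dispatched  <A:1 Mu:1 Ld:1 B:1 rd:4 wr:1>
#2 ALU src=r4,r1 dispatched  <A:0 Mu:1 Ld:1 B:1 rd:2 wr:0>
#3 ALU src=r6,r5 held:FU  <A:0 Mu:1 Ld:1 B:1 rd:2 wr:0>
#4 MUL src=r1,r6 held:WR_PORT  <A:0 Mu:1 Ld:1 B:1 rd:2 wr:0>
#5 ALU src=r2,r2 held:FU  <A:0 Mu:1 Ld:1 B:1 rd:2 wr:0>
#6 MEM src=r2,r2 dispatched  <A:0 Mu:1 Ld:0 B:1 rd:1 wr:0>
#7 BR src=- dispatched  <A:0 Mu:1 Ld:0 B:0 rd:1 wr:0>

issued = [0, 1, 2, 6, 7]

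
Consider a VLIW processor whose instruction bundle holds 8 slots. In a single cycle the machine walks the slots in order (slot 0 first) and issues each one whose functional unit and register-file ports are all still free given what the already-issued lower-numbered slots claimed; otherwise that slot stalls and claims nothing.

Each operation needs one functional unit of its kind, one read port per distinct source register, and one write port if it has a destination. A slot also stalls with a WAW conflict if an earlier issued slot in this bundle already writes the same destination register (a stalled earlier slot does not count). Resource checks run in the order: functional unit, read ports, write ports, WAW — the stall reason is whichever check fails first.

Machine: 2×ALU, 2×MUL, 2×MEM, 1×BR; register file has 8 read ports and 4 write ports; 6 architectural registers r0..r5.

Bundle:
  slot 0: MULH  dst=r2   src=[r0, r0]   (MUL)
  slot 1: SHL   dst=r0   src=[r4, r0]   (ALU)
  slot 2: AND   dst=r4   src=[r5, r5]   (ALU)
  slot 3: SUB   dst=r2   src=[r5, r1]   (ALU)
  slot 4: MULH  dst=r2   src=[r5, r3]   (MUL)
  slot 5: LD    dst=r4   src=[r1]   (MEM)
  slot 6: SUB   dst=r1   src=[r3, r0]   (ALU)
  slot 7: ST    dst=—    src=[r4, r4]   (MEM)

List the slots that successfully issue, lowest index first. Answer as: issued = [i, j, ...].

issued = [0, 1, 2, 7]

(0) want 1×MUL +1rd +1wr — yes → AL2|MU1|ME2|BR1|rd7|wr3
(1) want 1×ALU +2rd +1wr — yes → AL1|MU1|ME2|BR1|rd5|wr2
(2) want 1×ALU +1rd +1wr — yes → AL0|MU1|ME2|BR1|rd4|wr1
(3) want 1×ALU +2rd +1wr — FU → AL0|MU1|ME2|BR1|rd4|wr1
(4) want 1×MUL +2rd +1wr — WAW → AL0|MU1|ME2|BR1|rd4|wr1
(5) want 1×MEM +1rd +1wr — WAW → AL0|MU1|ME2|BR1|rd4|wr1
(6) want 1×ALU +2rd +1wr — FU → AL0|MU1|ME2|BR1|rd4|wr1
(7) want 1×MEM +1rd +0wr — yes → AL0|MU1|ME1|BR1|rd3|wr1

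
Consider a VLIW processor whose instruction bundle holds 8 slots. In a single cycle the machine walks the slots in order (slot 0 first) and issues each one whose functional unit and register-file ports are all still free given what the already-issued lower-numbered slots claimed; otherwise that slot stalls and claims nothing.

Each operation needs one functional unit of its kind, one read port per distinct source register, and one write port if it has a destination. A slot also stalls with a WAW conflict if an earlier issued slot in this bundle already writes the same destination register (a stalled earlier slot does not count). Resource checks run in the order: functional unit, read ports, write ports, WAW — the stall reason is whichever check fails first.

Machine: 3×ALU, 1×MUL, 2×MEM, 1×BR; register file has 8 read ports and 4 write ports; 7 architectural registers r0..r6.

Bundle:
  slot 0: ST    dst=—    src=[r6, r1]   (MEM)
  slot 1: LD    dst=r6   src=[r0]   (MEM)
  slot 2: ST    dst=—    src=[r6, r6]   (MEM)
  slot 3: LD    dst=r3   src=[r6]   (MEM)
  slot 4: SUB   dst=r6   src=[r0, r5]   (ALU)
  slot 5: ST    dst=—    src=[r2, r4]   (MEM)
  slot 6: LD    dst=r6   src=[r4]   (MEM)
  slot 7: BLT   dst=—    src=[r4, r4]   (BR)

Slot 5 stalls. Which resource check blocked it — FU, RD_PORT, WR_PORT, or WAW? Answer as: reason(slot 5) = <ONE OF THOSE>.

slot 0 (MEM): ISSUE — free A3,Mu1,Ld1,B1 rp6 wp4
slot 1 (MEM): ISSUE — free A3,Mu1,Ld0,B1 rp5 wp3
slot 2 (MEM): stall FU — free A3,Mu1,Ld0,B1 rp5 wp3
slot 3 (MEM): stall FU — free A3,Mu1,Ld0,B1 rp5 wp3
slot 4 (ALU): stall WAW — free A3,Mu1,Ld0,B1 rp5 wp3
slot 5 (MEM): stall FU — free A3,Mu1,Ld0,B1 rp5 wp3
slot 6 (MEM): stall FU — free A3,Mu1,Ld0,B1 rp5 wp3
slot 7 (BR): ISSUE — free A3,Mu1,Ld0,B0 rp4 wp3

reason(slot 5) = FU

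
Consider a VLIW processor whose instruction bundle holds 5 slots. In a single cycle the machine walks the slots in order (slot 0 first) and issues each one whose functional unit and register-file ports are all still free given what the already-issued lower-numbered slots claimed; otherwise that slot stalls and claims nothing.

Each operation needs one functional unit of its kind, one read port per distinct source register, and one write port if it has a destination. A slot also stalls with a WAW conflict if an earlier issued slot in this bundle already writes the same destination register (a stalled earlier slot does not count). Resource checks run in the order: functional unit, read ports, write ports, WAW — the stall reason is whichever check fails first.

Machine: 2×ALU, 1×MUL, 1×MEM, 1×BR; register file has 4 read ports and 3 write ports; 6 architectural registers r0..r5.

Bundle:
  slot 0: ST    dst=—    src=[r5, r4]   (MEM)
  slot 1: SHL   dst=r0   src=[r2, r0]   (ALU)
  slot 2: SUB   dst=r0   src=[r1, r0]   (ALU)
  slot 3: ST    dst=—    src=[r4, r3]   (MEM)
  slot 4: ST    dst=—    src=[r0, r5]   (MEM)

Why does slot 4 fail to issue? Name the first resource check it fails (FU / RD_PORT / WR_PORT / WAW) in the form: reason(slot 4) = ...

slot 0 (MEM): ISSUE — free A2,Mu1,Ld0,B1 rp2 wp3
slot 1 (ALU): ISSUE — free A1,Mu1,Ld0,B1 rp0 wp2
slot 2 (ALU): stall RD_PORT — free A1,Mu1,Ld0,B1 rp0 wp2
slot 3 (MEM): stall FU — free A1,Mu1,Ld0,B1 rp0 wp2
slot 4 (MEM): stall FU — free A1,Mu1,Ld0,B1 rp0 wp2

reason(slot 4) = FU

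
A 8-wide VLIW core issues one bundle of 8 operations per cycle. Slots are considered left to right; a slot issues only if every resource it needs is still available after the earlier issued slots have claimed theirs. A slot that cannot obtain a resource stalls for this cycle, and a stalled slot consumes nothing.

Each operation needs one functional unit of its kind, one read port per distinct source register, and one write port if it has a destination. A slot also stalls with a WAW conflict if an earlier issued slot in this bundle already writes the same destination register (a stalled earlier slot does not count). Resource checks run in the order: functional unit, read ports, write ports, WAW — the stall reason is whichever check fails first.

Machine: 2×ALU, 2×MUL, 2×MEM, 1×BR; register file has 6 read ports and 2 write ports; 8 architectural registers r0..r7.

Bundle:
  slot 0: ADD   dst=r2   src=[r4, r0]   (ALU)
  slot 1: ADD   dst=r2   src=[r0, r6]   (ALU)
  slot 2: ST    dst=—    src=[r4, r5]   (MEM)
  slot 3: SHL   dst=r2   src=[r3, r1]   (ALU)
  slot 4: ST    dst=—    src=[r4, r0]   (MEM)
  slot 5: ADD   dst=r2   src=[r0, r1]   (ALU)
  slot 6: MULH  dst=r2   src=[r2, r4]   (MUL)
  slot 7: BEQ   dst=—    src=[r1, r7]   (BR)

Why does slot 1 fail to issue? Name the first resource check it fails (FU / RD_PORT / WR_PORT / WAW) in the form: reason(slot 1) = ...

reason(slot 1) = WAW

[0] ALU needs rd=2 wr=1: ok; after: ALU=1 MUL=2 MEM=2 BR=1, R=4, W=1
[1] ALU needs rd=2 wr=1: WAW; after: ALU=1 MUL=2 MEM=2 BR=1, R=4, W=1
[2] MEM needs rd=2 wr=0: ok; after: ALU=1 MUL=2 MEM=1 BR=1, R=2, W=1
[3] ALU needs rd=2 wr=1: WAW; after: ALU=1 MUL=2 MEM=1 BR=1, R=2, W=1
[4] MEM needs rd=2 wr=0: ok; after: ALU=1 MUL=2 MEM=0 BR=1, R=0, W=1
[5] ALU needs rd=2 wr=1: RD_PORT; after: ALU=1 MUL=2 MEM=0 BR=1, R=0, W=1
[6] MUL needs rd=2 wr=1: RD_PORT; after: ALU=1 MUL=2 MEM=0 BR=1, R=0, W=1
[7] BR needs rd=2 wr=0: RD_PORT; after: ALU=1 MUL=2 MEM=0 BR=1, R=0, W=1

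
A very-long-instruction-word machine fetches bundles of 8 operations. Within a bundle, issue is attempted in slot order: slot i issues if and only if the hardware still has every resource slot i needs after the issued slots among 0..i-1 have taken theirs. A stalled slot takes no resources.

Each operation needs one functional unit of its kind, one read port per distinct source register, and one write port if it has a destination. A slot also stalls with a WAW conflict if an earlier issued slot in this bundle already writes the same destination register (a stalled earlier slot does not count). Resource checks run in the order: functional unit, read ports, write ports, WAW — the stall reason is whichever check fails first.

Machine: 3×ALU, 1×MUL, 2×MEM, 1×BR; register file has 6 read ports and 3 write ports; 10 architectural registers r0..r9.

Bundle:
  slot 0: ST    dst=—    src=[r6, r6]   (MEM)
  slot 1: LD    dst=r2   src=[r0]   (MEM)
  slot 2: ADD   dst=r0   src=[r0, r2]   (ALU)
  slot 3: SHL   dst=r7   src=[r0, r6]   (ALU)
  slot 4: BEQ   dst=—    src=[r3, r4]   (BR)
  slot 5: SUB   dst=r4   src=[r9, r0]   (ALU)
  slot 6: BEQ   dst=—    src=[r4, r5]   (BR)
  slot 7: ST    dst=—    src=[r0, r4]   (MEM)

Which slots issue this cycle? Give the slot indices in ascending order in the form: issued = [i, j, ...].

issued = [0, 1, 2, 3]

slot 0 (MEM): ISSUE — free A3,Mu1,Ld1,B1 rp5 wp3
slot 1 (MEM): ISSUE — free A3,Mu1,Ld0,B1 rp4 wp2
slot 2 (ALU): ISSUE — free A2,Mu1,Ld0,B1 rp2 wp1
slot 3 (ALU): ISSUE — free A1,Mu1,Ld0,B1 rp0 wp0
slot 4 (BR): stall RD_PORT — free A1,Mu1,Ld0,B1 rp0 wp0
slot 5 (ALU): stall RD_PORT — free A1,Mu1,Ld0,B1 rp0 wp0
slot 6 (BR): stall RD_PORT — free A1,Mu1,Ld0,B1 rp0 wp0
slot 7 (MEM): stall FU — free A1,Mu1,Ld0,B1 rp0 wp0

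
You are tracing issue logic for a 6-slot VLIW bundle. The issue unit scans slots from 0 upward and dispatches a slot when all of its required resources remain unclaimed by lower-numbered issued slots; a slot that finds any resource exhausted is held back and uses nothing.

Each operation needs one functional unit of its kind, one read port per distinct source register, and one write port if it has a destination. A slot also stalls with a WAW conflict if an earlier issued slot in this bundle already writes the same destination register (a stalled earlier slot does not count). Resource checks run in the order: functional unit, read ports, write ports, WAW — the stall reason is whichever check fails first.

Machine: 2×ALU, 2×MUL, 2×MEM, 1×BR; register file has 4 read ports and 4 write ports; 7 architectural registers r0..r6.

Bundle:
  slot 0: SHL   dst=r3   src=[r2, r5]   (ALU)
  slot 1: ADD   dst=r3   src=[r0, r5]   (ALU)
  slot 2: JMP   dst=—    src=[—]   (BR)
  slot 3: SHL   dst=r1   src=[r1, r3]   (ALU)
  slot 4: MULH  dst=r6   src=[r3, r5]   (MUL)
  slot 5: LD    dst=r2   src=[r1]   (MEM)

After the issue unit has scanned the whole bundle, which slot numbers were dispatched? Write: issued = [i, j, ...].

#0 ALU src=r2,r5 dispatched  <A:1 Mu:2 Ld:2 B:1 rd:2 wr:3>
#1 ALU src=r0,r5 held:WAW  <A:1 Mu:2 Ld:2 B:1 rd:2 wr:3>
#2 BR src=- dispatched  <A:1 Mu:2 Ld:2 B:0 rd:2 wr:3>
#3 ALU src=r1,r3 dispatched  <A:0 Mu:2 Ld:2 B:0 rd:0 wr:2>
#4 MUL src=r3,r5 held:RD_PORT  <A:0 Mu:2 Ld:2 B:0 rd:0 wr:2>
#5 MEM src=r1 held:RD_PORT  <A:0 Mu:2 Ld:2 B:0 rd:0 wr:2>

issued = [0, 2, 3]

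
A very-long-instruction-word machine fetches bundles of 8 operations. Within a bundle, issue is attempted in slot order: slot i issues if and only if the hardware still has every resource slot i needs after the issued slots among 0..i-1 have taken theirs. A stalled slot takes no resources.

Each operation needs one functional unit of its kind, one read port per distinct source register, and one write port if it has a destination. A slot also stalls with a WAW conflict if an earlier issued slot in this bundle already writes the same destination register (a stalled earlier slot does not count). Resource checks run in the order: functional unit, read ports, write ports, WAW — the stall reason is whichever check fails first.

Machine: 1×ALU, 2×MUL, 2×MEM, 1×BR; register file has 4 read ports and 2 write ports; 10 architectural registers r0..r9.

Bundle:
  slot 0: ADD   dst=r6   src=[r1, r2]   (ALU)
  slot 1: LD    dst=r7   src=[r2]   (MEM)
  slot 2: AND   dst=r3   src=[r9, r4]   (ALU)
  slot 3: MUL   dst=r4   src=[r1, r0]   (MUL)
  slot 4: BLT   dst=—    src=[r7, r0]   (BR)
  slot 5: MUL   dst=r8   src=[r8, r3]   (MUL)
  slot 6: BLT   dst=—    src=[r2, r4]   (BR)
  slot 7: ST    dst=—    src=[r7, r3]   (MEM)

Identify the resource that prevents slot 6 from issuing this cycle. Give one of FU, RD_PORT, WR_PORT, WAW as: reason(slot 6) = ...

(0) want 1×ALU +2rd +1wr — yes → AL0|MU2|ME2|BR1|rd2|wr1
(1) want 1×MEM +1rd +1wr — yes → AL0|MU2|ME1|BR1|rd1|wr0
(2) want 1×ALU +2rd +1wr — FU → AL0|MU2|ME1|BR1|rd1|wr0
(3) want 1×MUL +2rd +1wr — RD_PORT → AL0|MU2|ME1|BR1|rd1|wr0
(4) want 1×BR +2rd +0wr — RD_PORT → AL0|MU2|ME1|BR1|rd1|wr0
(5) want 1×MUL +2rd +1wr — RD_PORT → AL0|MU2|ME1|BR1|rd1|wr0
(6) want 1×BR +2rd +0wr — RD_PORT → AL0|MU2|ME1|BR1|rd1|wr0
(7) want 1×MEM +2rd +0wr — RD_PORT → AL0|MU2|ME1|BR1|rd1|wr0

reason(slot 6) = RD_PORT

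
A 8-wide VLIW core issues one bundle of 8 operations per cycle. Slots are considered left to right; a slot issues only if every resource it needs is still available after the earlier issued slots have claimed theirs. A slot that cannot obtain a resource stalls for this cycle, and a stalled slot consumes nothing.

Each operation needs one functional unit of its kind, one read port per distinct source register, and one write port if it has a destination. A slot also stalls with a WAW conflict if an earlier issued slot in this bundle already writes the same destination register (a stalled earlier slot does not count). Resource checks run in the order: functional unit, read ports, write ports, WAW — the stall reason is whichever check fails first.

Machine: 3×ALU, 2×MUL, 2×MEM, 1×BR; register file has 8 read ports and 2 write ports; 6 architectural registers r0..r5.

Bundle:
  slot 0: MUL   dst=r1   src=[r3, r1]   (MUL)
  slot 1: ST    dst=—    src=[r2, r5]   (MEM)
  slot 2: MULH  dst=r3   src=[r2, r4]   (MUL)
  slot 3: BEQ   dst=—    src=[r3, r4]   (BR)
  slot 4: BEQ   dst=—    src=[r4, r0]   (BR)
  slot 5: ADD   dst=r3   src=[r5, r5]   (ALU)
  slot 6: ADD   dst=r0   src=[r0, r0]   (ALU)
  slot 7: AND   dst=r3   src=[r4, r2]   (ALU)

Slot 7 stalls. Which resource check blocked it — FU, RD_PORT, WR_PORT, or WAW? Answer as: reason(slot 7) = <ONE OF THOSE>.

reason(slot 7) = RD_PORT

  0. MUL→r1 ⇒ go  {3A/1Mu/2Ld/1B | 6r 1w}
  1. MEM ⇒ go  {3A/1Mu/1Ld/1B | 4r 1w}
  2. MUL→r3 ⇒ go  {3A/0Mu/1Ld/1B | 2r 0w}
  3. BR ⇒ go  {3A/0Mu/1Ld/0B | 0r 0w}
  4. BR ⇒ no(FU)  {3A/0Mu/1Ld/0B | 0r 0w}
  5. ALU→r3 ⇒ no(RD_PORT)  {3A/0Mu/1Ld/0B | 0r 0w}
  6. ALU→r0 ⇒ no(RD_PORT)  {3A/0Mu/1Ld/0B | 0r 0w}
  7. ALU→r3 ⇒ no(RD_PORT)  {3A/0Mu/1Ld/0B | 0r 0w}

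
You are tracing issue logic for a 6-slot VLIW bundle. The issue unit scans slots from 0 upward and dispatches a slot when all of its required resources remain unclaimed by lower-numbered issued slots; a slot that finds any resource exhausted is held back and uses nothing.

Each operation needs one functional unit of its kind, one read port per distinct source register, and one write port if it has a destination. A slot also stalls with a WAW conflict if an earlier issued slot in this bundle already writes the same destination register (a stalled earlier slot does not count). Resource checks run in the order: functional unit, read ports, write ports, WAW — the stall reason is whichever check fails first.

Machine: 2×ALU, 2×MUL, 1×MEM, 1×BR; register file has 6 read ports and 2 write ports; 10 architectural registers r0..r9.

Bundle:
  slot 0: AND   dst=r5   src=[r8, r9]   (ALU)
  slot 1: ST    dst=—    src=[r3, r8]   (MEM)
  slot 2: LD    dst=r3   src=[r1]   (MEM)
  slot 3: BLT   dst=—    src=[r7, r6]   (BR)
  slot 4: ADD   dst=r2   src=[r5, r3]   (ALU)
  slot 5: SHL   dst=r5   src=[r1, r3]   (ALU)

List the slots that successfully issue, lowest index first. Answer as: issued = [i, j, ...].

issued = [0, 1, 3]

slot 0 (ALU): ISSUE — free A1,Mu2,Ld1,B1 rp4 wp1
slot 1 (MEM): ISSUE — free A1,Mu2,Ld0,B1 rp2 wp1
slot 2 (MEM): stall FU — free A1,Mu2,Ld0,B1 rp2 wp1
slot 3 (BR): ISSUE — free A1,Mu2,Ld0,B0 rp0 wp1
slot 4 (ALU): stall RD_PORT — free A1,Mu2,Ld0,B0 rp0 wp1
slot 5 (ALU): stall RD_PORT — free A1,Mu2,Ld0,B0 rp0 wp1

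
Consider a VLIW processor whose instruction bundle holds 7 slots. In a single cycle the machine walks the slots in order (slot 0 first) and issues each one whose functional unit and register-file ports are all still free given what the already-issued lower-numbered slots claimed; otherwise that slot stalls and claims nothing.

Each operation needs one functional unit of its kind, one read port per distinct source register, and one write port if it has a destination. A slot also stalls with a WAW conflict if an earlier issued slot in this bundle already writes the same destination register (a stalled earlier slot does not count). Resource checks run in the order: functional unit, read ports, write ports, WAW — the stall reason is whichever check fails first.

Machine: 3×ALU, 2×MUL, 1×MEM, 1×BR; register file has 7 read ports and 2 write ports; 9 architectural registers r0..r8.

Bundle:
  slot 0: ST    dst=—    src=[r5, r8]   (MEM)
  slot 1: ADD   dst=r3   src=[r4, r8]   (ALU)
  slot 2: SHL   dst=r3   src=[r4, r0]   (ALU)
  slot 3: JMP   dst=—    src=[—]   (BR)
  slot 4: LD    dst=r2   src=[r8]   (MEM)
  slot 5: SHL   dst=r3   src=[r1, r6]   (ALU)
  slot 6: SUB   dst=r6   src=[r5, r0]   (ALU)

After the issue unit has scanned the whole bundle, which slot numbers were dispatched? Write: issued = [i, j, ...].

slot 0 (MEM): ISSUE — free A3,Mu2,Ld0,B1 rp5 wp2
slot 1 (ALU): ISSUE — free A2,Mu2,Ld0,B1 rp3 wp1
slot 2 (ALU): stall WAW — free A2,Mu2,Ld0,B1 rp3 wp1
slot 3 (BR): ISSUE — free A2,Mu2,Ld0,B0 rp3 wp1
slot 4 (MEM): stall FU — free A2,Mu2,Ld0,B0 rp3 wp1
slot 5 (ALU): stall WAW — free A2,Mu2,Ld0,B0 rp3 wp1
slot 6 (ALU): ISSUE — free A1,Mu2,Ld0,B0 rp1 wp0

issued = [0, 1, 3, 6]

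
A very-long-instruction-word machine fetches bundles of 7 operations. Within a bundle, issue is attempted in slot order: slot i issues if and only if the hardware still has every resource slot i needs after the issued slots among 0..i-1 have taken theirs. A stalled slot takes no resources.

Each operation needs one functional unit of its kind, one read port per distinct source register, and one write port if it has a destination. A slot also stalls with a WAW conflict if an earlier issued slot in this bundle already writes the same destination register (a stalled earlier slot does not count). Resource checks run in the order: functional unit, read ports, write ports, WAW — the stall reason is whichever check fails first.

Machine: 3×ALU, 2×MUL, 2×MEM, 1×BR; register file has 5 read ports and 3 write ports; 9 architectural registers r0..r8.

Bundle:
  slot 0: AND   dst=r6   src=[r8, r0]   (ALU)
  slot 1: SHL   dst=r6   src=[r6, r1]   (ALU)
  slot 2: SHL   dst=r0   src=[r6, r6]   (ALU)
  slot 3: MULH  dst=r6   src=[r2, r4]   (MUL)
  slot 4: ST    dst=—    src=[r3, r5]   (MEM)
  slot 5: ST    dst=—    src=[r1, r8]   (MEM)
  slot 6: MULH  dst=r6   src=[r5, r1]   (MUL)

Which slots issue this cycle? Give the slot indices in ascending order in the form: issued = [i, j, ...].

issued = [0, 2, 4]

[0] ALU needs rd=2 wr=1: ok; after: ALU=2 MUL=2 MEM=2 BR=1, R=3, W=2
[1] ALU needs rd=2 wr=1: WAW; after: ALU=2 MUL=2 MEM=2 BR=1, R=3, W=2
[2] ALU needs rd=1 wr=1: ok; after: ALU=1 MUL=2 MEM=2 BR=1, R=2, W=1
[3] MUL needs rd=2 wr=1: WAW; after: ALU=1 MUL=2 MEM=2 BR=1, R=2, W=1
[4] MEM needs rd=2 wr=0: ok; after: ALU=1 MUL=2 MEM=1 BR=1, R=0, W=1
[5] MEM needs rd=2 wr=0: RD_PORT; after: ALU=1 MUL=2 MEM=1 BR=1, R=0, W=1
[6] MUL needs rd=2 wr=1: RD_PORT; after: ALU=1 MUL=2 MEM=1 BR=1, R=0, W=1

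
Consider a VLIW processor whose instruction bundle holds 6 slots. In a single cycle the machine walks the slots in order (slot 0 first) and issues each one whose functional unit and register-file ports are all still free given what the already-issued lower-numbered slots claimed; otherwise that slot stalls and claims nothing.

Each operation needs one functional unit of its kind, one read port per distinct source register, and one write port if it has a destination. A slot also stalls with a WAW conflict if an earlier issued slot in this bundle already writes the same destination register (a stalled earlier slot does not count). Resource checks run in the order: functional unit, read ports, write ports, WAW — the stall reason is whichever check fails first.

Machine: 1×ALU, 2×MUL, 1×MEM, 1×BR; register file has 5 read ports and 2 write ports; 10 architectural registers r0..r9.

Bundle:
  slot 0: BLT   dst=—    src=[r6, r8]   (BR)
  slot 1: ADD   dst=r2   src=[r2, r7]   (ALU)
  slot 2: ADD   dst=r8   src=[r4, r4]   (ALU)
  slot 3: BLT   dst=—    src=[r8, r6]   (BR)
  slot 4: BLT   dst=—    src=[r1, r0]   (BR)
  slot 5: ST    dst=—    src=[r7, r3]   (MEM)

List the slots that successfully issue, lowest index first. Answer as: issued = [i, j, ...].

slot 0 (BR): ISSUE — free A1,Mu2,Ld1,B0 rp3 wp2
slot 1 (ALU): ISSUE — free A0,Mu2,Ld1,B0 rp1 wp1
slot 2 (ALU): stall FU — free A0,Mu2,Ld1,B0 rp1 wp1
slot 3 (BR): stall FU — free A0,Mu2,Ld1,B0 rp1 wp1
slot 4 (BR): stall FU — free A0,Mu2,Ld1,B0 rp1 wp1
slot 5 (MEM): stall RD_PORT — free A0,Mu2,Ld1,B0 rp1 wp1

issued = [0, 1]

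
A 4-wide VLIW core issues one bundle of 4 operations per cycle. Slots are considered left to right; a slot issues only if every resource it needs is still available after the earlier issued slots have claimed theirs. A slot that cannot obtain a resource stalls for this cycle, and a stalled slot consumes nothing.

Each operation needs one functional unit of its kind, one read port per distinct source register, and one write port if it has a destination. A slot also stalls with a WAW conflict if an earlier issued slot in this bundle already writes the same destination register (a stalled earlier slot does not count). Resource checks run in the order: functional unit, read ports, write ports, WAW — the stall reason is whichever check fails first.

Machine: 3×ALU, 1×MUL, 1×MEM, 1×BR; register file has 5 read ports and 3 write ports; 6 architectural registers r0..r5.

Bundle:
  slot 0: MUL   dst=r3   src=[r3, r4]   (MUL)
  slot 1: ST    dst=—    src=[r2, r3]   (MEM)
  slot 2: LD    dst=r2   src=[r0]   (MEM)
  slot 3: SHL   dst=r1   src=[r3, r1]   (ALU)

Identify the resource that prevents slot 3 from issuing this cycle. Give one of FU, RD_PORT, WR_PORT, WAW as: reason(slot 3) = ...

[0] MUL needs rd=2 wr=1: ok; after: ALU=3 MUL=0 MEM=1 BR=1, R=3, W=2
[1] MEM needs rd=2 wr=0: ok; after: ALU=3 MUL=0 MEM=0 BR=1, R=1, W=2
[2] MEM needs rd=1 wr=1: FU; after: ALU=3 MUL=0 MEM=0 BR=1, R=1, W=2
[3] ALU needs rd=2 wr=1: RD_PORT; after: ALU=3 MUL=0 MEM=0 BR=1, R=1, W=2

reason(slot 3) = RD_PORT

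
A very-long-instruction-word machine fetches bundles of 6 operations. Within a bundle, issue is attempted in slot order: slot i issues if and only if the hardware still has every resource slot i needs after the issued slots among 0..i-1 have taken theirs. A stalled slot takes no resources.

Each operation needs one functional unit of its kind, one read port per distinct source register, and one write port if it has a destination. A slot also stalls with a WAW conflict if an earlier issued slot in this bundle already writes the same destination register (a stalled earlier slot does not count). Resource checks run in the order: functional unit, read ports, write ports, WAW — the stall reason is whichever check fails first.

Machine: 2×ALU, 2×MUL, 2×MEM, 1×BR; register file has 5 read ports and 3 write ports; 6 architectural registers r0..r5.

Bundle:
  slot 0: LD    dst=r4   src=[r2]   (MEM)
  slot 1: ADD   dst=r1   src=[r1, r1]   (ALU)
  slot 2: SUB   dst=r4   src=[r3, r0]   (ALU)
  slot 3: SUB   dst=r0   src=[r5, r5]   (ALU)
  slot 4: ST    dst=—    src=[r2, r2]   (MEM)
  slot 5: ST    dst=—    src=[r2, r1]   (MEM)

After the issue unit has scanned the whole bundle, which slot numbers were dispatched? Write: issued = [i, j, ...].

  0. MEM→r4 ⇒ go  {2A/2Mu/1Ld/1B | 4r 2w}
  1. ALU→r1 ⇒ go  {1A/2Mu/1Ld/1B | 3r 1w}
  2. ALU→r4 ⇒ no(WAW)  {1A/2Mu/1Ld/1B | 3r 1w}
  3. ALU→r0 ⇒ go  {0A/2Mu/1Ld/1B | 2r 0w}
  4. MEM ⇒ go  {0A/2Mu/0Ld/1B | 1r 0w}
  5. MEM ⇒ no(FU)  {0A/2Mu/0Ld/1B | 1r 0w}

issued = [0, 1, 3, 4]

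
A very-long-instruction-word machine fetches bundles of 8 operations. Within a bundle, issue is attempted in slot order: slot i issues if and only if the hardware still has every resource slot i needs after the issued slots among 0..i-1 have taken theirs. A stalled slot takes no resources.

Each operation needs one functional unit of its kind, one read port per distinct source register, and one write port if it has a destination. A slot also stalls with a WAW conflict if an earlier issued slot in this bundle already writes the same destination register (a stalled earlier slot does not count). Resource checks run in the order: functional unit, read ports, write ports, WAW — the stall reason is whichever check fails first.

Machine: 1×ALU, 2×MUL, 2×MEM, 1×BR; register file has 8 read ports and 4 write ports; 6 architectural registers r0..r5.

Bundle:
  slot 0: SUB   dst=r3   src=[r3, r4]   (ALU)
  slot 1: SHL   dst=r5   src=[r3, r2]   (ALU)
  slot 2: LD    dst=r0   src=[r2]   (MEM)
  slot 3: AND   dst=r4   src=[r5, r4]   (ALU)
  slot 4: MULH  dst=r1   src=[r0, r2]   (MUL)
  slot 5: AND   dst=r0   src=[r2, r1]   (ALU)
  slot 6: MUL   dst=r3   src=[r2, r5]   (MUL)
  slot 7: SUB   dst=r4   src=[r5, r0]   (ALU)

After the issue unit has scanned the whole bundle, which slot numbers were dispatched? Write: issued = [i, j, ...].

issued = [0, 2, 4]

[0] ALU needs rd=2 wr=1: ok; after: ALU=0 MUL=2 MEM=2 BR=1, R=6, W=3
[1] ALU needs rd=2 wr=1: FU; after: ALU=0 MUL=2 MEM=2 BR=1, R=6, W=3
[2] MEM needs rd=1 wr=1: ok; after: ALU=0 MUL=2 MEM=1 BR=1, R=5, W=2
[3] ALU needs rd=2 wr=1: FU; after: ALU=0 MUL=2 MEM=1 BR=1, R=5, W=2
[4] MUL needs rd=2 wr=1: ok; after: ALU=0 MUL=1 MEM=1 BR=1, R=3, W=1
[5] ALU needs rd=2 wr=1: FU; after: ALU=0 MUL=1 MEM=1 BR=1, R=3, W=1
[6] MUL needs rd=2 wr=1: WAW; after: ALU=0 MUL=1 MEM=1 BR=1, R=3, W=1
[7] ALU needs rd=2 wr=1: FU; after: ALU=0 MUL=1 MEM=1 BR=1, R=3, W=1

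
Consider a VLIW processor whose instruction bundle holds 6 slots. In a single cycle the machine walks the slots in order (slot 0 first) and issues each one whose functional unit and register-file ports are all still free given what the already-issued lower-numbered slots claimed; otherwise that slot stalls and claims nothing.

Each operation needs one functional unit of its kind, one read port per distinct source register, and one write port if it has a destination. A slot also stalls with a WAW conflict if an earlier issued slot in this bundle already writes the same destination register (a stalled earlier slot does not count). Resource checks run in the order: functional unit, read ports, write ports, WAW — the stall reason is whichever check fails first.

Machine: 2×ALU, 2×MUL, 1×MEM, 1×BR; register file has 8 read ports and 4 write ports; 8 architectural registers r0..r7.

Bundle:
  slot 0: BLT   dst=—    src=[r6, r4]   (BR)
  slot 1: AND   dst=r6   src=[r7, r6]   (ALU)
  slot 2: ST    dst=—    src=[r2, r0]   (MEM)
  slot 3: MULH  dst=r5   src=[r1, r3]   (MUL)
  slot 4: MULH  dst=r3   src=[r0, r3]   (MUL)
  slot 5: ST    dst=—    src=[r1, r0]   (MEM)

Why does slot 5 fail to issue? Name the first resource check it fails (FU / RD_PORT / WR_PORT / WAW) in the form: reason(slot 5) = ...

reason(slot 5) = FU

slot 0 (BR): ISSUE — free A2,Mu2,Ld1,B0 rp6 wp4
slot 1 (ALU): ISSUE — free A1,Mu2,Ld1,B0 rp4 wp3
slot 2 (MEM): ISSUE — free A1,Mu2,Ld0,B0 rp2 wp3
slot 3 (MUL): ISSUE — free A1,Mu1,Ld0,B0 rp0 wp2
slot 4 (MUL): stall RD_PORT — free A1,Mu1,Ld0,B0 rp0 wp2
slot 5 (MEM): stall FU — free A1,Mu1,Ld0,B0 rp0 wp2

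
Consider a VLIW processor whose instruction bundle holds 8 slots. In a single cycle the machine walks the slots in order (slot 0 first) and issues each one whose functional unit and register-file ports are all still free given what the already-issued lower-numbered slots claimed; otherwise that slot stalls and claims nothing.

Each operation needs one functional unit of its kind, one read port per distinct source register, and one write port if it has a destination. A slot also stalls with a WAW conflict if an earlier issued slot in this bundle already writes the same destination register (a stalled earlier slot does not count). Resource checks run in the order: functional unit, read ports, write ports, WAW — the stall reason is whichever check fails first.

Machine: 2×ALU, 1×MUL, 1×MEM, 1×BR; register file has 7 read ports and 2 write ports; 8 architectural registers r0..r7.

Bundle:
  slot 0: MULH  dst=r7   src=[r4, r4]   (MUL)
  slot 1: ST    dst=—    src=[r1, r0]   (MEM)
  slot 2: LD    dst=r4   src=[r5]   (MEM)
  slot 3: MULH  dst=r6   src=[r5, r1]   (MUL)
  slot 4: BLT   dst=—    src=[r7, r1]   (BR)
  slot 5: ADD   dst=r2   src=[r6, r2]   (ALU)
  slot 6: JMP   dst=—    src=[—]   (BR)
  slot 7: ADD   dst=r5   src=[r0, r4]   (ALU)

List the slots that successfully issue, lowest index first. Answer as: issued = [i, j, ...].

issued = [0, 1, 4, 5]

#0 MUL src=r4,r4 dispatched  <A:2 Mu:0 Ld:1 B:1 rd:6 wr:1>
#1 MEM src=r1,r0 dispatched  <A:2 Mu:0 Ld:0 B:1 rd:4 wr:1>
#2 MEM src=r5 held:FU  <A:2 Mu:0 Ld:0 B:1 rd:4 wr:1>
#3 MUL src=r5,r1 held:FU  <A:2 Mu:0 Ld:0 B:1 rd:4 wr:1>
#4 BR src=r7,r1 dispatched  <A:2 Mu:0 Ld:0 B:0 rd:2 wr:1>
#5 ALU src=r6,r2 dispatched  <A:1 Mu:0 Ld:0 B:0 rd:0 wr:0>
#6 BR src=- held:FU  <A:1 Mu:0 Ld:0 B:0 rd:0 wr:0>
#7 ALU src=r0,r4 held:RD_PORT  <A:1 Mu:0 Ld:0 B:0 rd:0 wr:0>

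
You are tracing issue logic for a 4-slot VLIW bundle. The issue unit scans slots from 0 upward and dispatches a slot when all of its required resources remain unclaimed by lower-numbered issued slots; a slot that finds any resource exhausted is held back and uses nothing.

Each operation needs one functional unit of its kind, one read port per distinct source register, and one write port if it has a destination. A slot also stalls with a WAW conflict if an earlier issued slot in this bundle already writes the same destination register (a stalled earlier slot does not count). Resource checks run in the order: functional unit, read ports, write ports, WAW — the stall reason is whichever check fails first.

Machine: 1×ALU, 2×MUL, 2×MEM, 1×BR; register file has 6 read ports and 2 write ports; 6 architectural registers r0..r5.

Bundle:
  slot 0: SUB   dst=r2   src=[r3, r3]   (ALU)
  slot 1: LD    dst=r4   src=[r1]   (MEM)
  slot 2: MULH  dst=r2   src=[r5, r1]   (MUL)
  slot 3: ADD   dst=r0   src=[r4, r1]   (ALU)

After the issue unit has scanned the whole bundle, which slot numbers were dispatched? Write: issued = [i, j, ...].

issued = [0, 1]

slot 0 (ALU): ISSUE — free A0,Mu2,Ld2,B1 rp5 wp1
slot 1 (MEM): ISSUE — free A0,Mu2,Ld1,B1 rp4 wp0
slot 2 (MUL): stall WR_PORT — free A0,Mu2,Ld1,B1 rp4 wp0
slot 3 (ALU): stall FU — free A0,Mu2,Ld1,B1 rp4 wp0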